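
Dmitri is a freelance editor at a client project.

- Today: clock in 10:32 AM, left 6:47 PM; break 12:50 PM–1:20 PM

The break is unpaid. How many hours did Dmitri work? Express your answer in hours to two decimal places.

7.75 hours

Today: 10:32 AM–6:47 PM = 8 h 15 min; less 30 min break → 7 h 45 min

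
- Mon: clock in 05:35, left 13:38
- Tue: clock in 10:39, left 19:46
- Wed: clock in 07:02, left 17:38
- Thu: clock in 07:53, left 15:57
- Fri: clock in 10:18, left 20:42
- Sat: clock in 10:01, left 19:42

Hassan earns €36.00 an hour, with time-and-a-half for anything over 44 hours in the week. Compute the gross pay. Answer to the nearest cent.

€2227.50

Mon: 05:35–13:38 = 8 h 3 min
Tue: 10:39–19:46 = 9 h 7 min
Wed: 07:02–17:38 = 10 h 36 min
Thu: 07:53–15:57 = 8 h 4 min
Fri: 10:18–20:42 = 10 h 24 min
Sat: 10:01–19:42 = 9 h 41 min
Total worked: 55 h 55 min = 3355 min.
Regular 44 h 0 min = 2640 min at €36.00/h; overtime 11 h 55 min = 715 min at €54.00/h.
Pay = (2640 × €36.00 + 715 × €54.00) ÷ 60 = €2227.50.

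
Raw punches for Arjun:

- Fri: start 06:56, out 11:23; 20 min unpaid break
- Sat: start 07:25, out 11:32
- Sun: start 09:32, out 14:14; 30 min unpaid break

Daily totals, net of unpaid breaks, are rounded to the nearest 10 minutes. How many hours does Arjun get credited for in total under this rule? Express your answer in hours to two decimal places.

Fri: 06:56–11:23 = 4 h 27 min − 20 min = 4 h 7 min → rounds to 4 h 10 min
Sat: 07:25–11:32 = 4 h 7 min → rounds to 4 h 10 min
Sun: 09:32–14:14 = 4 h 42 min − 30 min = 4 h 12 min → rounds to 4 h 10 min
Total credited: 12 h 30 min.

12.50 hours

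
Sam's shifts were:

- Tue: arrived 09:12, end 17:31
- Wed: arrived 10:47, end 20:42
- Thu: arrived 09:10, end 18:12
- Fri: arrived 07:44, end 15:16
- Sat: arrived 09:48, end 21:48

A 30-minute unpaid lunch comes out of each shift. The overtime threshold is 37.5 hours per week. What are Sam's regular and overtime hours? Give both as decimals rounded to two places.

Tue: 09:12–17:31 = 8 h 19 min; less 30 min break → 7 h 49 min
Wed: 10:47–20:42 = 9 h 55 min; less 30 min break → 9 h 25 min
Thu: 09:10–18:12 = 9 h 2 min; less 30 min break → 8 h 32 min
Fri: 07:44–15:16 = 7 h 32 min; less 30 min break → 7 h 2 min
Sat: 09:48–21:48 = 12 h 0 min; less 30 min break → 11 h 30 min
Total worked: 44 h 18 min = 44.30 h.
Threshold 37.5 h → overtime 6 h 48 min, regular 37 h 30 min.

Regular 37.50 hours, overtime 6.80 hours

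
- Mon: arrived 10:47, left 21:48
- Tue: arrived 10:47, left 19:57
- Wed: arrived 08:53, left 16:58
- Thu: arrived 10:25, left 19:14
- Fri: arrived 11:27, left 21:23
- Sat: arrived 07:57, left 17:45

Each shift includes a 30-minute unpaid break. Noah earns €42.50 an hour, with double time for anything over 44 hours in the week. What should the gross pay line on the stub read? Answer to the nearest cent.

Mon: 10:47–21:48 = 11 h 1 min; less 30 min break → 10 h 31 min
Tue: 10:47–19:57 = 9 h 10 min; less 30 min break → 8 h 40 min
Wed: 08:53–16:58 = 8 h 5 min; less 30 min break → 7 h 35 min
Thu: 10:25–19:14 = 8 h 49 min; less 30 min break → 8 h 19 min
Fri: 11:27–21:23 = 9 h 56 min; less 30 min break → 9 h 26 min
Sat: 07:57–17:45 = 9 h 48 min; less 30 min break → 9 h 18 min
Total worked: 53 h 49 min = 3229 min.
Regular 44 h 0 min = 2640 min at €42.50/h; overtime 9 h 49 min = 589 min at €85.00/h.
Pay = (2640 × €42.50 + 589 × €85.00) ÷ 60 = €2704.42.

€2704.42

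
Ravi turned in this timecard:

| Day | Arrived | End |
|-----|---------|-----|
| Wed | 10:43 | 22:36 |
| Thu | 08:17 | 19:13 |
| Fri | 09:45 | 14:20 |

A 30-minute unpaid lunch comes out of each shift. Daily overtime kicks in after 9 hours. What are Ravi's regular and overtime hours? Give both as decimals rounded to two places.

Regular 22.08 hours, overtime 3.82 hours

Wed: 10:43–22:36 = 11 h 53 min; less 30 min break → 11 h 23 min
Thu: 08:17–19:13 = 10 h 56 min; less 30 min break → 10 h 26 min
Fri: 09:45–14:20 = 4 h 35 min; less 30 min break → 4 h 5 min
Wed reg 9 h 0 min / OT 2 h 23 min; Thu reg 9 h 0 min / OT 1 h 26 min; Fri reg 4 h 5 min / OT 0 h 0 min.
Totals: regular 22 h 5 min, overtime 3 h 49 min.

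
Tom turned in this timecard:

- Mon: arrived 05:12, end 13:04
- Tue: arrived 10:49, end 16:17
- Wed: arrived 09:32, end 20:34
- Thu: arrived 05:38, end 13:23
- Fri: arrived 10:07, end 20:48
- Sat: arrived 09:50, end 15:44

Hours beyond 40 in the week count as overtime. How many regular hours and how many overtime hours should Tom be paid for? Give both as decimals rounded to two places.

Mon: 05:12–13:04 = 7 h 52 min
Tue: 10:49–16:17 = 5 h 28 min
Wed: 09:32–20:34 = 11 h 2 min
Thu: 05:38–13:23 = 7 h 45 min
Fri: 10:07–20:48 = 10 h 41 min
Sat: 09:50–15:44 = 5 h 54 min
Total worked: 48 h 42 min = 48.70 h.
Threshold 40 h → overtime 8 h 42 min, regular 40 h 0 min.

Regular 40.00 hours, overtime 8.70 hours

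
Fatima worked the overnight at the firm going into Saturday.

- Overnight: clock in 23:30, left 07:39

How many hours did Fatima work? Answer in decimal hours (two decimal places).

Overnight: 23:30 → midnight = 0 h 30 min; midnight → 07:39 = 7 h 39 min; span 8 h 9 min

8.15 hours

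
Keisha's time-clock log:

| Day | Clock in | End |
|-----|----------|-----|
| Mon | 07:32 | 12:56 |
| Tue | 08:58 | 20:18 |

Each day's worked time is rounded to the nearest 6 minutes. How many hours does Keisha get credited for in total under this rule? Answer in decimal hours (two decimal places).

Mon: 07:32–12:56 = 5 h 24 min → rounds to 5 h 24 min
Tue: 08:58–20:18 = 11 h 20 min → rounds to 11 h 18 min
Total credited: 16 h 42 min.

16.70 hours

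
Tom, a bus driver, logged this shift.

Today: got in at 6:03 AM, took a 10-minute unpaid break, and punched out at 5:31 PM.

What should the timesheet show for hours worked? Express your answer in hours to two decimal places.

Today: 6:03 AM–5:31 PM = 11 h 28 min; less 10 min break → 11 h 18 min

11.30 hours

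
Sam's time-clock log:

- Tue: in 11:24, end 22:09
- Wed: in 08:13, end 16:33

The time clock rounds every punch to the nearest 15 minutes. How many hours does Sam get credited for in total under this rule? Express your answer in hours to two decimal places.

Tue: in 11:24→11:30, out 22:09→22:15; 10 h 45 min
Wed: in 08:13→08:15, out 16:33→16:30; 8 h 15 min
Total credited: 19 h 0 min.

19.00 hours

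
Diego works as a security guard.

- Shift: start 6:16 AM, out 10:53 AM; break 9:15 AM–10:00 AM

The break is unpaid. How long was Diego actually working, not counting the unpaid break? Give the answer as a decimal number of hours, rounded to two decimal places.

Shift: 6:16 AM–10:53 AM = 4 h 37 min; less 45 min break → 3 h 52 min

3.87 hours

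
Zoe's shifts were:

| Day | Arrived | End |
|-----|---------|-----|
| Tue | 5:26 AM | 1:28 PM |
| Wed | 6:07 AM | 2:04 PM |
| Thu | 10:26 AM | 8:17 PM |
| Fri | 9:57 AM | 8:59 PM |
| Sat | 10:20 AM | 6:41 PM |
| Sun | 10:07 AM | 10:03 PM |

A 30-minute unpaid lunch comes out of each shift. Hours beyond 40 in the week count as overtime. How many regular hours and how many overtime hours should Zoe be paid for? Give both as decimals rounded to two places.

Regular 40.00 hours, overtime 14.15 hours

Tue: 5:26 AM–1:28 PM = 8 h 2 min; less 30 min break → 7 h 32 min
Wed: 6:07 AM–2:04 PM = 7 h 57 min; less 30 min break → 7 h 27 min
Thu: 10:26 AM–8:17 PM = 9 h 51 min; less 30 min break → 9 h 21 min
Fri: 9:57 AM–8:59 PM = 11 h 2 min; less 30 min break → 10 h 32 min
Sat: 10:20 AM–6:41 PM = 8 h 21 min; less 30 min break → 7 h 51 min
Sun: 10:07 AM–10:03 PM = 11 h 56 min; less 30 min break → 11 h 26 min
Total worked: 54 h 9 min = 54.15 h.
Threshold 40 h → overtime 14 h 9 min, regular 40 h 0 min.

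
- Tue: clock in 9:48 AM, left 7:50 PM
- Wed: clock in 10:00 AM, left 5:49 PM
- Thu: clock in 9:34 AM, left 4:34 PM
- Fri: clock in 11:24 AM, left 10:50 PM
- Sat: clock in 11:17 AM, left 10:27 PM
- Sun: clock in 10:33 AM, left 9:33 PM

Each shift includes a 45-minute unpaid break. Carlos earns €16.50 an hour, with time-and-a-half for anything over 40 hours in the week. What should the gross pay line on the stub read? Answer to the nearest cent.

Tue: 9:48 AM–7:50 PM = 10 h 2 min; less 45 min break → 9 h 17 min
Wed: 10:00 AM–5:49 PM = 7 h 49 min; less 45 min break → 7 h 4 min
Thu: 9:34 AM–4:34 PM = 7 h 0 min; less 45 min break → 6 h 15 min
Fri: 11:24 AM–10:50 PM = 11 h 26 min; less 45 min break → 10 h 41 min
Sat: 11:17 AM–10:27 PM = 11 h 10 min; less 45 min break → 10 h 25 min
Sun: 10:33 AM–9:33 PM = 11 h 0 min; less 45 min break → 10 h 15 min
Total worked: 53 h 57 min = 3237 min.
Regular 40 h 0 min = 2400 min at €16.50/h; overtime 13 h 57 min = 837 min at €24.75/h.
Pay = (2400 × €16.50 + 837 × €24.75) ÷ 60 = €1005.26.

€1005.26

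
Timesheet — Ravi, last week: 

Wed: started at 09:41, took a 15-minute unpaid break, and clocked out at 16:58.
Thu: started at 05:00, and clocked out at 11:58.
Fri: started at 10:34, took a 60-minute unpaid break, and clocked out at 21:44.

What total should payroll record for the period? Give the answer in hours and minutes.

24 h 10 min

Wed: 09:41–16:58 = 7 h 17 min; less 15 min break → 7 h 2 min
Thu: 05:00–11:58 = 6 h 58 min
Fri: 10:34–21:44 = 11 h 10 min; less 60 min break → 10 h 10 min
Total: 7 h 2 min + 6 h 58 min + 10 h 10 min = 24 h 10 min.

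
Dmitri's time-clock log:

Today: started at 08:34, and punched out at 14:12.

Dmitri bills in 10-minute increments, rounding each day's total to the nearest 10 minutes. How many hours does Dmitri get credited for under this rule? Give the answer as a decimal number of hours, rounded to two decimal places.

5.67 hours

Today: 08:34–14:12 = 5 h 38 min → rounds to 5 h 40 min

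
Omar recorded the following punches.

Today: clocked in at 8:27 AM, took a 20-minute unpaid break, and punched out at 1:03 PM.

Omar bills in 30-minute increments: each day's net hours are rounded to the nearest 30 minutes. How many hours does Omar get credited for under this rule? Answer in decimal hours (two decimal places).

4.50 hours

Today: 8:27 AM–1:03 PM = 4 h 36 min − 20 min = 4 h 16 min → rounds to 4 h 30 min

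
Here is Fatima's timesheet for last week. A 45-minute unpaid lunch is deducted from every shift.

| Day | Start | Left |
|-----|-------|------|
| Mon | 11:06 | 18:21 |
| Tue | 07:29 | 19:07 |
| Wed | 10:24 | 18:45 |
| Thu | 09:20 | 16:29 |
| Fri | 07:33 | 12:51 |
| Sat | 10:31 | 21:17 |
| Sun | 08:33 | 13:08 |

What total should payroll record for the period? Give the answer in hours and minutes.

49 h 47 min

Mon: 11:06–18:21 = 7 h 15 min; less 45 min break → 6 h 30 min
Tue: 07:29–19:07 = 11 h 38 min; less 45 min break → 10 h 53 min
Wed: 10:24–18:45 = 8 h 21 min; less 45 min break → 7 h 36 min
Thu: 09:20–16:29 = 7 h 9 min; less 45 min break → 6 h 24 min
Fri: 07:33–12:51 = 5 h 18 min; less 45 min break → 4 h 33 min
Sat: 10:31–21:17 = 10 h 46 min; less 45 min break → 10 h 1 min
Sun: 08:33–13:08 = 4 h 35 min; less 45 min break → 3 h 50 min
Total: 6 h 30 min + 10 h 53 min + 7 h 36 min + 6 h 24 min + 4 h 33 min + 10 h 1 min + 3 h 50 min = 49 h 47 min.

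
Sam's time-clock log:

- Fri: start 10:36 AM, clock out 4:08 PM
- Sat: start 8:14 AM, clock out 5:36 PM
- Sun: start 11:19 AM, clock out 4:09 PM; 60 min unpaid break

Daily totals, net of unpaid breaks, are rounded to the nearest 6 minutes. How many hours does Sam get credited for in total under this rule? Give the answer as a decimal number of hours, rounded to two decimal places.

18.70 hours

Fri: 10:36 AM–4:08 PM = 5 h 32 min → rounds to 5 h 30 min
Sat: 8:14 AM–5:36 PM = 9 h 22 min → rounds to 9 h 24 min
Sun: 11:19 AM–4:09 PM = 4 h 50 min − 60 min = 3 h 50 min → rounds to 3 h 48 min
Total credited: 18 h 42 min.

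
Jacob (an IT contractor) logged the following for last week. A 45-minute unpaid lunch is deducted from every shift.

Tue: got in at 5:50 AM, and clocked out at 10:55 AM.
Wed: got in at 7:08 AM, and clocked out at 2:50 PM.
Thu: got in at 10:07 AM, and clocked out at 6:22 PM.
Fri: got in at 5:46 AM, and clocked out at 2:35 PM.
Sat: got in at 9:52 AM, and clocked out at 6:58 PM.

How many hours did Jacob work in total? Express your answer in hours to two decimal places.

35.20 hours

Tue: 5:50 AM–10:55 AM = 5 h 5 min; less 45 min break → 4 h 20 min
Wed: 7:08 AM–2:50 PM = 7 h 42 min; less 45 min break → 6 h 57 min
Thu: 10:07 AM–6:22 PM = 8 h 15 min; less 45 min break → 7 h 30 min
Fri: 5:46 AM–2:35 PM = 8 h 49 min; less 45 min break → 8 h 4 min
Sat: 9:52 AM–6:58 PM = 9 h 6 min; less 45 min break → 8 h 21 min
Total: 4 h 20 min + 6 h 57 min + 7 h 30 min + 8 h 4 min + 8 h 21 min = 35 h 12 min.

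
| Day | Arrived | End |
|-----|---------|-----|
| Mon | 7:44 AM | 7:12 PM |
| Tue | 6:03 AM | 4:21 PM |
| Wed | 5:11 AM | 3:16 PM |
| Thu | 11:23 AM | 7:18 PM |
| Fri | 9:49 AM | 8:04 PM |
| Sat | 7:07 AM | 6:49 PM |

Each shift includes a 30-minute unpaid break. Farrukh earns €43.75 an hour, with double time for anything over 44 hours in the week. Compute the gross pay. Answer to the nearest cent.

€3212.71

Mon: 7:44 AM–7:12 PM = 11 h 28 min; less 30 min break → 10 h 58 min
Tue: 6:03 AM–4:21 PM = 10 h 18 min; less 30 min break → 9 h 48 min
Wed: 5:11 AM–3:16 PM = 10 h 5 min; less 30 min break → 9 h 35 min
Thu: 11:23 AM–7:18 PM = 7 h 55 min; less 30 min break → 7 h 25 min
Fri: 9:49 AM–8:04 PM = 10 h 15 min; less 30 min break → 9 h 45 min
Sat: 7:07 AM–6:49 PM = 11 h 42 min; less 30 min break → 11 h 12 min
Total worked: 58 h 43 min = 3523 min.
Regular 44 h 0 min = 2640 min at €43.75/h; overtime 14 h 43 min = 883 min at €87.50/h.
Pay = (2640 × €43.75 + 883 × €87.50) ÷ 60 = €3212.71.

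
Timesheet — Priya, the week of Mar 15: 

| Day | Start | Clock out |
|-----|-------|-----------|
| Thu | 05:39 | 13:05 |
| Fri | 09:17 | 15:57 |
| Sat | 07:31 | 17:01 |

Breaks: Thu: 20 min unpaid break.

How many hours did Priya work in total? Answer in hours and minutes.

Thu: 05:39–13:05 = 7 h 26 min; less 20 min break → 7 h 6 min
Fri: 09:17–15:57 = 6 h 40 min
Sat: 07:31–17:01 = 9 h 30 min
Total: 7 h 6 min + 6 h 40 min + 9 h 30 min = 23 h 16 min.

23 h 16 min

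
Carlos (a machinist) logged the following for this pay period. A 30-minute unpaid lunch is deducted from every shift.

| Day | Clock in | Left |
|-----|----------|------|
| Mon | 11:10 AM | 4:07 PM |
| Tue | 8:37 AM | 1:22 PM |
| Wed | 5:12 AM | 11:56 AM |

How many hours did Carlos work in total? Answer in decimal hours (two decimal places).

14.93 hours

Mon: 11:10 AM–4:07 PM = 4 h 57 min; less 30 min break → 4 h 27 min
Tue: 8:37 AM–1:22 PM = 4 h 45 min; less 30 min break → 4 h 15 min
Wed: 5:12 AM–11:56 AM = 6 h 44 min; less 30 min break → 6 h 14 min
Total: 4 h 27 min + 4 h 15 min + 6 h 14 min = 14 h 56 min.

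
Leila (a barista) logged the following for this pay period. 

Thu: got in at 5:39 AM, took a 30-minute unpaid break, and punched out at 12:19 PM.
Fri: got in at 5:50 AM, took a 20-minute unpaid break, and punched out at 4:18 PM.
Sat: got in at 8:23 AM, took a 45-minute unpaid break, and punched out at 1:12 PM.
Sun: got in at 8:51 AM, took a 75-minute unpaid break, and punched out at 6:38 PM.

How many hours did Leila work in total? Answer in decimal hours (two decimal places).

28.90 hours

Thu: 5:39 AM–12:19 PM = 6 h 40 min; less 30 min break → 6 h 10 min
Fri: 5:50 AM–4:18 PM = 10 h 28 min; less 20 min break → 10 h 8 min
Sat: 8:23 AM–1:12 PM = 4 h 49 min; less 45 min break → 4 h 4 min
Sun: 8:51 AM–6:38 PM = 9 h 47 min; less 75 min break → 8 h 32 min
Total: 6 h 10 min + 10 h 8 min + 4 h 4 min + 8 h 32 min = 28 h 54 min.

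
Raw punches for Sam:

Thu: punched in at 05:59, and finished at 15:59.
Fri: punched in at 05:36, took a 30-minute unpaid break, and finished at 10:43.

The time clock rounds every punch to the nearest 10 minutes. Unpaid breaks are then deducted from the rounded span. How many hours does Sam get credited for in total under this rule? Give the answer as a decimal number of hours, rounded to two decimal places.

Thu: in 05:59→06:00, out 15:59→16:00; 10 h 0 min
Fri: in 05:36→05:40, out 10:43→10:40; 5 h 0 min − 30 min = 4 h 30 min
Total credited: 14 h 30 min.

14.50 hours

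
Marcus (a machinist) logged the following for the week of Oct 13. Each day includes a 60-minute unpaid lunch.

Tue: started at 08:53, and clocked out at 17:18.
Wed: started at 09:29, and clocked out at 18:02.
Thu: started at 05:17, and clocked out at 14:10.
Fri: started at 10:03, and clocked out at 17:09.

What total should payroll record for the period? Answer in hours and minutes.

28 h 57 min

Tue: 08:53–17:18 = 8 h 25 min; less 60 min break → 7 h 25 min
Wed: 09:29–18:02 = 8 h 33 min; less 60 min break → 7 h 33 min
Thu: 05:17–14:10 = 8 h 53 min; less 60 min break → 7 h 53 min
Fri: 10:03–17:09 = 7 h 6 min; less 60 min break → 6 h 6 min
Total: 7 h 25 min + 7 h 33 min + 7 h 53 min + 6 h 6 min = 28 h 57 min.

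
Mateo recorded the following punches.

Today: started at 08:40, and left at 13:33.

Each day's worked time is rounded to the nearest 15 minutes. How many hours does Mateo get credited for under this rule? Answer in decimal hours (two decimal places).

Today: 08:40–13:33 = 4 h 53 min → rounds to 5 h 0 min

5.00 hours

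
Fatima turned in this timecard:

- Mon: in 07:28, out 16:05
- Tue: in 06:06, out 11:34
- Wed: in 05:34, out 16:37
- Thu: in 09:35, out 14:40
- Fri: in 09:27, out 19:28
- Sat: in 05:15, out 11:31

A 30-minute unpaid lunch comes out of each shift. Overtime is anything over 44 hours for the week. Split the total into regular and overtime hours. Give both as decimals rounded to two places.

Regular 43.50 hours, overtime 0.00 hours

Mon: 07:28–16:05 = 8 h 37 min; less 30 min break → 8 h 7 min
Tue: 06:06–11:34 = 5 h 28 min; less 30 min break → 4 h 58 min
Wed: 05:34–16:37 = 11 h 3 min; less 30 min break → 10 h 33 min
Thu: 09:35–14:40 = 5 h 5 min; less 30 min break → 4 h 35 min
Fri: 09:27–19:28 = 10 h 1 min; less 30 min break → 9 h 31 min
Sat: 05:15–11:31 = 6 h 16 min; less 30 min break → 5 h 46 min
Total worked: 43 h 30 min = 43.50 h.
Threshold 44 h → overtime 0 h 0 min, regular 43 h 30 min.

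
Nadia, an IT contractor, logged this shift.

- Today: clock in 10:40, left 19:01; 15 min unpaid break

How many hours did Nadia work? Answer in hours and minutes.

Today: 10:40–19:01 = 8 h 21 min; less 15 min break → 8 h 6 min

8 h 6 min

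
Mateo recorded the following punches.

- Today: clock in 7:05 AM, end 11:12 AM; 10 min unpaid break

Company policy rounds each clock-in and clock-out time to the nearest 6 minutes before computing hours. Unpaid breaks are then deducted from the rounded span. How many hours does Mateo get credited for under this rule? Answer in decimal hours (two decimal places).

Today: in 7:05 AM→7:06 AM, out 11:12 AM→11:12 AM; 4 h 6 min − 10 min = 3 h 56 min

3.93 hours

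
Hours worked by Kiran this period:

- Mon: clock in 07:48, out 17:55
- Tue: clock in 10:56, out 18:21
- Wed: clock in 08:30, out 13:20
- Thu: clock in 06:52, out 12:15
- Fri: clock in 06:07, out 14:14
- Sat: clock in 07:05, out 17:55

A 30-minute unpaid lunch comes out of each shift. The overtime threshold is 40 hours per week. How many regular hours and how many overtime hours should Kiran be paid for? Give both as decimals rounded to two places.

Mon: 07:48–17:55 = 10 h 7 min; less 30 min break → 9 h 37 min
Tue: 10:56–18:21 = 7 h 25 min; less 30 min break → 6 h 55 min
Wed: 08:30–13:20 = 4 h 50 min; less 30 min break → 4 h 20 min
Thu: 06:52–12:15 = 5 h 23 min; less 30 min break → 4 h 53 min
Fri: 06:07–14:14 = 8 h 7 min; less 30 min break → 7 h 37 min
Sat: 07:05–17:55 = 10 h 50 min; less 30 min break → 10 h 20 min
Total worked: 43 h 42 min = 43.70 h.
Threshold 40 h → overtime 3 h 42 min, regular 40 h 0 min.

Regular 40.00 hours, overtime 3.70 hours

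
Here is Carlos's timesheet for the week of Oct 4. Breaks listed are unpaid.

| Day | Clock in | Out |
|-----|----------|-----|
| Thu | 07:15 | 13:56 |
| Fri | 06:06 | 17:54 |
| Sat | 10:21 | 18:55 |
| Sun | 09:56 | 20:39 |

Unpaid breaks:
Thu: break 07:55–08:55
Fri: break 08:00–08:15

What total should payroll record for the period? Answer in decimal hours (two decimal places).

Thu: 07:15–13:56 = 6 h 41 min; less 60 min break → 5 h 41 min
Fri: 06:06–17:54 = 11 h 48 min; less 15 min break → 11 h 33 min
Sat: 10:21–18:55 = 8 h 34 min
Sun: 09:56–20:39 = 10 h 43 min
Total: 5 h 41 min + 11 h 33 min + 8 h 34 min + 10 h 43 min = 36 h 31 min.

36.52 hours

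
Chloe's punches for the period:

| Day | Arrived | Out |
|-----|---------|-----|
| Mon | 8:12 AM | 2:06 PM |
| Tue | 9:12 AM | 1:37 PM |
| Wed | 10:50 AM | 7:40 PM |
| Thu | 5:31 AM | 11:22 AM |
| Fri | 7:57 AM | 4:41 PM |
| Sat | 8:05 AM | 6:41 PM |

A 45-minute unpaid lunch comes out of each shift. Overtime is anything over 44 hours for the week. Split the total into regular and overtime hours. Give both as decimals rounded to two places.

Regular 39.83 hours, overtime 0.00 hours

Mon: 8:12 AM–2:06 PM = 5 h 54 min; less 45 min break → 5 h 9 min
Tue: 9:12 AM–1:37 PM = 4 h 25 min; less 45 min break → 3 h 40 min
Wed: 10:50 AM–7:40 PM = 8 h 50 min; less 45 min break → 8 h 5 min
Thu: 5:31 AM–11:22 AM = 5 h 51 min; less 45 min break → 5 h 6 min
Fri: 7:57 AM–4:41 PM = 8 h 44 min; less 45 min break → 7 h 59 min
Sat: 8:05 AM–6:41 PM = 10 h 36 min; less 45 min break → 9 h 51 min
Total worked: 39 h 50 min = 39.83 h.
Threshold 44 h → overtime 0 h 0 min, regular 39 h 50 min.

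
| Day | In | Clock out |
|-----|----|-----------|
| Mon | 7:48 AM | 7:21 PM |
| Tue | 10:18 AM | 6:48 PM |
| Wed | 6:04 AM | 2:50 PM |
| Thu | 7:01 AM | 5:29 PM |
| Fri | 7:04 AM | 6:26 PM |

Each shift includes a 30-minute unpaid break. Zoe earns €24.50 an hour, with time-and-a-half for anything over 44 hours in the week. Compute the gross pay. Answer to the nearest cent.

€1230.51

Mon: 7:48 AM–7:21 PM = 11 h 33 min; less 30 min break → 11 h 3 min
Tue: 10:18 AM–6:48 PM = 8 h 30 min; less 30 min break → 8 h 0 min
Wed: 6:04 AM–2:50 PM = 8 h 46 min; less 30 min break → 8 h 16 min
Thu: 7:01 AM–5:29 PM = 10 h 28 min; less 30 min break → 9 h 58 min
Fri: 7:04 AM–6:26 PM = 11 h 22 min; less 30 min break → 10 h 52 min
Total worked: 48 h 9 min = 2889 min.
Regular 44 h 0 min = 2640 min at €24.50/h; overtime 4 h 9 min = 249 min at €36.75/h.
Pay = (2640 × €24.50 + 249 × €36.75) ÷ 60 = €1230.51.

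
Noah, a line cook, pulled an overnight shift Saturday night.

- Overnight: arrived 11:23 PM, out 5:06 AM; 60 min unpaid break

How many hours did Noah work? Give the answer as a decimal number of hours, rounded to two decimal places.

Overnight: 11:23 PM → midnight = 0 h 37 min; midnight → 5:06 AM = 5 h 6 min; span 5 h 43 min; less 60 min break → 4 h 43 min

4.72 hours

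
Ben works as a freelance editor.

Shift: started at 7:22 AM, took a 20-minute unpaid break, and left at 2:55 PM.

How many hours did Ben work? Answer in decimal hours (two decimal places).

7.22 hours

Shift: 7:22 AM–2:55 PM = 7 h 33 min; less 20 min break → 7 h 13 min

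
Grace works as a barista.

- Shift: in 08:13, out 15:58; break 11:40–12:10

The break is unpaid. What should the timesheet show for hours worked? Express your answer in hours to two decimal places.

Shift: 08:13–15:58 = 7 h 45 min; less 30 min break → 7 h 15 min

7.25 hours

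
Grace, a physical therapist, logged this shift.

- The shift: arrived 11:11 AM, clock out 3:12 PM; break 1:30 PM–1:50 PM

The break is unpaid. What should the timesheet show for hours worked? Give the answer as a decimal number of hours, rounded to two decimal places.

3.68 hours

The shift: 11:11 AM–3:12 PM = 4 h 1 min; less 20 min break → 3 h 41 min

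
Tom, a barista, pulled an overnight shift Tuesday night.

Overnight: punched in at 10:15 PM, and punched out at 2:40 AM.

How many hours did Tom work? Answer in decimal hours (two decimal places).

4.42 hours

Overnight: 10:15 PM → midnight = 1 h 45 min; midnight → 2:40 AM = 2 h 40 min; span 4 h 25 min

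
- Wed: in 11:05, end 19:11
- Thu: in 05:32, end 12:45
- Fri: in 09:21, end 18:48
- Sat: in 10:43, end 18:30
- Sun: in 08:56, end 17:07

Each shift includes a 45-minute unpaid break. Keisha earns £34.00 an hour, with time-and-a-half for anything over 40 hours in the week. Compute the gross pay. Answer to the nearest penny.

Wed: 11:05–19:11 = 8 h 6 min; less 45 min break → 7 h 21 min
Thu: 05:32–12:45 = 7 h 13 min; less 45 min break → 6 h 28 min
Fri: 09:21–18:48 = 9 h 27 min; less 45 min break → 8 h 42 min
Sat: 10:43–18:30 = 7 h 47 min; less 45 min break → 7 h 2 min
Sun: 08:56–17:07 = 8 h 11 min; less 45 min break → 7 h 26 min
Total worked: 36 h 59 min = 2219 min.
Regular 36 h 59 min = 2219 min at £34.00/h; overtime 0 h 0 min = 0 min at £51.00/h.
Pay = (2219 × £34.00 + 0 × £51.00) ÷ 60 = £1257.43.

£1257.43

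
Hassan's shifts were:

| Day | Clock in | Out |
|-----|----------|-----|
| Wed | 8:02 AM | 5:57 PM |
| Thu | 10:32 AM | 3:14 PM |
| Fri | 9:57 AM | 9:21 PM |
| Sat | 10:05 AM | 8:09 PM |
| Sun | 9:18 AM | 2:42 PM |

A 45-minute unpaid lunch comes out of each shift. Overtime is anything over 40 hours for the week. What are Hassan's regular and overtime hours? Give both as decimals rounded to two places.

Regular 37.73 hours, overtime 0.00 hours

Wed: 8:02 AM–5:57 PM = 9 h 55 min; less 45 min break → 9 h 10 min
Thu: 10:32 AM–3:14 PM = 4 h 42 min; less 45 min break → 3 h 57 min
Fri: 9:57 AM–9:21 PM = 11 h 24 min; less 45 min break → 10 h 39 min
Sat: 10:05 AM–8:09 PM = 10 h 4 min; less 45 min break → 9 h 19 min
Sun: 9:18 AM–2:42 PM = 5 h 24 min; less 45 min break → 4 h 39 min
Total worked: 37 h 44 min = 37.73 h.
Threshold 40 h → overtime 0 h 0 min, regular 37 h 44 min.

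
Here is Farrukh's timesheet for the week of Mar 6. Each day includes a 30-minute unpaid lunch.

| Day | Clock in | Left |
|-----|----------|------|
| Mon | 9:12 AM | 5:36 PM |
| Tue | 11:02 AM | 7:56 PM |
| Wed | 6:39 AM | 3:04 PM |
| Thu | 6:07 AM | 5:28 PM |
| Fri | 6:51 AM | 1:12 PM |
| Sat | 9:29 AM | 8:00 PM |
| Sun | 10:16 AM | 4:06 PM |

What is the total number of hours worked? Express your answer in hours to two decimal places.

Mon: 9:12 AM–5:36 PM = 8 h 24 min; less 30 min break → 7 h 54 min
Tue: 11:02 AM–7:56 PM = 8 h 54 min; less 30 min break → 8 h 24 min
Wed: 6:39 AM–3:04 PM = 8 h 25 min; less 30 min break → 7 h 55 min
Thu: 6:07 AM–5:28 PM = 11 h 21 min; less 30 min break → 10 h 51 min
Fri: 6:51 AM–1:12 PM = 6 h 21 min; less 30 min break → 5 h 51 min
Sat: 9:29 AM–8:00 PM = 10 h 31 min; less 30 min break → 10 h 1 min
Sun: 10:16 AM–4:06 PM = 5 h 50 min; less 30 min break → 5 h 20 min
Total: 7 h 54 min + 8 h 24 min + 7 h 55 min + 10 h 51 min + 5 h 51 min + 10 h 1 min + 5 h 20 min = 56 h 16 min.

56.27 hours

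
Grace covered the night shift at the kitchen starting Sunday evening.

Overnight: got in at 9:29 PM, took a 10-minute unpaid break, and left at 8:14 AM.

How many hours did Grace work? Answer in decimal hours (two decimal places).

Overnight: 9:29 PM → midnight = 2 h 31 min; midnight → 8:14 AM = 8 h 14 min; span 10 h 45 min; less 10 min break → 10 h 35 min

10.58 hours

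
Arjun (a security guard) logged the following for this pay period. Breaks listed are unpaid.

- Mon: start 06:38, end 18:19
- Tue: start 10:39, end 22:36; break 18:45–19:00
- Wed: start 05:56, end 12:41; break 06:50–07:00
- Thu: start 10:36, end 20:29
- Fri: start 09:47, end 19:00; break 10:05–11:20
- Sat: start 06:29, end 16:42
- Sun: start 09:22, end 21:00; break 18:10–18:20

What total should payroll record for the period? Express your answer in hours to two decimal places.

Mon: 06:38–18:19 = 11 h 41 min
Tue: 10:39–22:36 = 11 h 57 min; less 15 min break → 11 h 42 min
Wed: 05:56–12:41 = 6 h 45 min; less 10 min break → 6 h 35 min
Thu: 10:36–20:29 = 9 h 53 min
Fri: 09:47–19:00 = 9 h 13 min; less 75 min break → 7 h 58 min
Sat: 06:29–16:42 = 10 h 13 min
Sun: 09:22–21:00 = 11 h 38 min; less 10 min break → 11 h 28 min
Total: 11 h 41 min + 11 h 42 min + 6 h 35 min + 9 h 53 min + 7 h 58 min + 10 h 13 min + 11 h 28 min = 69 h 30 min.

69.50 hours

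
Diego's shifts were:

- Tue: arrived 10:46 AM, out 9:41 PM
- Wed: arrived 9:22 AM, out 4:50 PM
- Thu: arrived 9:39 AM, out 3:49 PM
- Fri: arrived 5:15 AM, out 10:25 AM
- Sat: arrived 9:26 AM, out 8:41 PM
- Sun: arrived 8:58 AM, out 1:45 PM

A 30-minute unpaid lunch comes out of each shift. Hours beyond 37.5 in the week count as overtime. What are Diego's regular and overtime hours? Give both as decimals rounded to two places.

Regular 37.50 hours, overtime 5.25 hours

Tue: 10:46 AM–9:41 PM = 10 h 55 min; less 30 min break → 10 h 25 min
Wed: 9:22 AM–4:50 PM = 7 h 28 min; less 30 min break → 6 h 58 min
Thu: 9:39 AM–3:49 PM = 6 h 10 min; less 30 min break → 5 h 40 min
Fri: 5:15 AM–10:25 AM = 5 h 10 min; less 30 min break → 4 h 40 min
Sat: 9:26 AM–8:41 PM = 11 h 15 min; less 30 min break → 10 h 45 min
Sun: 8:58 AM–1:45 PM = 4 h 47 min; less 30 min break → 4 h 17 min
Total worked: 42 h 45 min = 42.75 h.
Threshold 37.5 h → overtime 5 h 15 min, regular 37 h 30 min.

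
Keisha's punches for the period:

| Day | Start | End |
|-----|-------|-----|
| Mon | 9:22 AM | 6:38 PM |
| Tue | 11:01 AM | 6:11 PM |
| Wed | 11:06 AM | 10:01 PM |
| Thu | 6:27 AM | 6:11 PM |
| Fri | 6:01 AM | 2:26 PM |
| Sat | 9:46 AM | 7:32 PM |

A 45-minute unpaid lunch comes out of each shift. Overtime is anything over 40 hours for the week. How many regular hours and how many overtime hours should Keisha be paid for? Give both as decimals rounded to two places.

Regular 40.00 hours, overtime 12.77 hours

Mon: 9:22 AM–6:38 PM = 9 h 16 min; less 45 min break → 8 h 31 min
Tue: 11:01 AM–6:11 PM = 7 h 10 min; less 45 min break → 6 h 25 min
Wed: 11:06 AM–10:01 PM = 10 h 55 min; less 45 min break → 10 h 10 min
Thu: 6:27 AM–6:11 PM = 11 h 44 min; less 45 min break → 10 h 59 min
Fri: 6:01 AM–2:26 PM = 8 h 25 min; less 45 min break → 7 h 40 min
Sat: 9:46 AM–7:32 PM = 9 h 46 min; less 45 min break → 9 h 1 min
Total worked: 52 h 46 min = 52.77 h.
Threshold 40 h → overtime 12 h 46 min, regular 40 h 0 min.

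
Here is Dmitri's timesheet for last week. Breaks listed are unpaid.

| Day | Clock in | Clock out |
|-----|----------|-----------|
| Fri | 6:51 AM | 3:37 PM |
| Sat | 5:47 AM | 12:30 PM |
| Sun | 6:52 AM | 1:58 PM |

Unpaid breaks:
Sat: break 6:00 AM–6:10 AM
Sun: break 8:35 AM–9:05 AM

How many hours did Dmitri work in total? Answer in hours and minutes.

Fri: 6:51 AM–3:37 PM = 8 h 46 min
Sat: 5:47 AM–12:30 PM = 6 h 43 min; less 10 min break → 6 h 33 min
Sun: 6:52 AM–1:58 PM = 7 h 6 min; less 30 min break → 6 h 36 min
Total: 8 h 46 min + 6 h 33 min + 6 h 36 min = 21 h 55 min.

21 h 55 min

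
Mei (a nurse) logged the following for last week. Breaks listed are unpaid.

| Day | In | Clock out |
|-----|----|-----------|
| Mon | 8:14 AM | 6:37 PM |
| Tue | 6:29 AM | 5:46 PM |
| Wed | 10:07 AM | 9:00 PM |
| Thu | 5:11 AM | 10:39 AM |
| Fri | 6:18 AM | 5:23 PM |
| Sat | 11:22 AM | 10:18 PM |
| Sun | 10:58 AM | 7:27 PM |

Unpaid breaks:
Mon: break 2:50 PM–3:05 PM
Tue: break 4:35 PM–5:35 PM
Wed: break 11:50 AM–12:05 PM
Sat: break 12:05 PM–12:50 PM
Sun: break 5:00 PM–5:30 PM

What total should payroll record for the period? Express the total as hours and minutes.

65 h 46 min

Mon: 8:14 AM–6:37 PM = 10 h 23 min; less 15 min break → 10 h 8 min
Tue: 6:29 AM–5:46 PM = 11 h 17 min; less 60 min break → 10 h 17 min
Wed: 10:07 AM–9:00 PM = 10 h 53 min; less 15 min break → 10 h 38 min
Thu: 5:11 AM–10:39 AM = 5 h 28 min
Fri: 6:18 AM–5:23 PM = 11 h 5 min
Sat: 11:22 AM–10:18 PM = 10 h 56 min; less 45 min break → 10 h 11 min
Sun: 10:58 AM–7:27 PM = 8 h 29 min; less 30 min break → 7 h 59 min
Total: 10 h 8 min + 10 h 17 min + 10 h 38 min + 5 h 28 min + 11 h 5 min + 10 h 11 min + 7 h 59 min = 65 h 46 min.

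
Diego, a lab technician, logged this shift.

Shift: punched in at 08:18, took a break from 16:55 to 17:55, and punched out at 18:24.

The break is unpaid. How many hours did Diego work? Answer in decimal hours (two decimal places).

9.10 hours

Shift: 08:18–18:24 = 10 h 6 min; less 60 min break → 9 h 6 min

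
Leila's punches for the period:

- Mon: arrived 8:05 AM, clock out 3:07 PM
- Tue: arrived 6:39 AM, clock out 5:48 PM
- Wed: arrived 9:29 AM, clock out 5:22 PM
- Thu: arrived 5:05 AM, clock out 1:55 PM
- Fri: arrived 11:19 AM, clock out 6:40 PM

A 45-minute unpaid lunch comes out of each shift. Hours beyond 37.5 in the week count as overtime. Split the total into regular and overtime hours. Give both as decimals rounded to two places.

Mon: 8:05 AM–3:07 PM = 7 h 2 min; less 45 min break → 6 h 17 min
Tue: 6:39 AM–5:48 PM = 11 h 9 min; less 45 min break → 10 h 24 min
Wed: 9:29 AM–5:22 PM = 7 h 53 min; less 45 min break → 7 h 8 min
Thu: 5:05 AM–1:55 PM = 8 h 50 min; less 45 min break → 8 h 5 min
Fri: 11:19 AM–6:40 PM = 7 h 21 min; less 45 min break → 6 h 36 min
Total worked: 38 h 30 min = 38.50 h.
Threshold 37.5 h → overtime 1 h 0 min, regular 37 h 30 min.

Regular 37.50 hours, overtime 1.00 hours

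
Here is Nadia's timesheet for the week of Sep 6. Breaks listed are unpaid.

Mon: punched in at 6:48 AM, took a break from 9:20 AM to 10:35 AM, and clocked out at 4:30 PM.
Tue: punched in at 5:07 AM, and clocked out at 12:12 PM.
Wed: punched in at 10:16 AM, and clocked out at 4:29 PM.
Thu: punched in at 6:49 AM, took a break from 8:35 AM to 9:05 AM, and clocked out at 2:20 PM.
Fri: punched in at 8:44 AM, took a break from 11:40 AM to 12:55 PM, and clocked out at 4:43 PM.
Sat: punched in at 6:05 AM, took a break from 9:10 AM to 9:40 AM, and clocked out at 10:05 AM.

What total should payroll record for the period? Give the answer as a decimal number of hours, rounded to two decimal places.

39.00 hours

Mon: 6:48 AM–4:30 PM = 9 h 42 min; less 75 min break → 8 h 27 min
Tue: 5:07 AM–12:12 PM = 7 h 5 min
Wed: 10:16 AM–4:29 PM = 6 h 13 min
Thu: 6:49 AM–2:20 PM = 7 h 31 min; less 30 min break → 7 h 1 min
Fri: 8:44 AM–4:43 PM = 7 h 59 min; less 75 min break → 6 h 44 min
Sat: 6:05 AM–10:05 AM = 4 h 0 min; less 30 min break → 3 h 30 min
Total: 8 h 27 min + 7 h 5 min + 6 h 13 min + 7 h 1 min + 6 h 44 min + 3 h 30 min = 39 h 0 min.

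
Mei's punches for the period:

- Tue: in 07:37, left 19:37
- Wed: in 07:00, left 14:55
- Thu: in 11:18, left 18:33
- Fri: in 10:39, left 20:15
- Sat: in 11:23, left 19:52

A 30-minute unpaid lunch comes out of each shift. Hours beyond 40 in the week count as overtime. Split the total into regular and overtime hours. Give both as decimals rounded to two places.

Regular 40.00 hours, overtime 2.75 hours

Tue: 07:37–19:37 = 12 h 0 min; less 30 min break → 11 h 30 min
Wed: 07:00–14:55 = 7 h 55 min; less 30 min break → 7 h 25 min
Thu: 11:18–18:33 = 7 h 15 min; less 30 min break → 6 h 45 min
Fri: 10:39–20:15 = 9 h 36 min; less 30 min break → 9 h 6 min
Sat: 11:23–19:52 = 8 h 29 min; less 30 min break → 7 h 59 min
Total worked: 42 h 45 min = 42.75 h.
Threshold 40 h → overtime 2 h 45 min, regular 40 h 0 min.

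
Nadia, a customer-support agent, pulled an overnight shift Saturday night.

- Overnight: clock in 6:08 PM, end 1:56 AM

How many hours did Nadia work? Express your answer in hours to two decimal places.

7.80 hours

Overnight: 6:08 PM → midnight = 5 h 52 min; midnight → 1:56 AM = 1 h 56 min; span 7 h 48 min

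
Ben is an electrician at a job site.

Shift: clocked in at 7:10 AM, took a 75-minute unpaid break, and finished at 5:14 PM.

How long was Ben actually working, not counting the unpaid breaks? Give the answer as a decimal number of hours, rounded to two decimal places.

8.82 hours

Shift: 7:10 AM–5:14 PM = 10 h 4 min; less 75 min break → 8 h 49 min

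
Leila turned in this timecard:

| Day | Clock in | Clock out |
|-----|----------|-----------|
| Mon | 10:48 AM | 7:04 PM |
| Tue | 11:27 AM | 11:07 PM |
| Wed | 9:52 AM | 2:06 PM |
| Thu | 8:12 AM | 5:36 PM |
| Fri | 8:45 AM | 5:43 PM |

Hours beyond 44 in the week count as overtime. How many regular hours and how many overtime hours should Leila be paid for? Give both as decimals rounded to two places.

Regular 42.53 hours, overtime 0.00 hours

Mon: 10:48 AM–7:04 PM = 8 h 16 min
Tue: 11:27 AM–11:07 PM = 11 h 40 min
Wed: 9:52 AM–2:06 PM = 4 h 14 min
Thu: 8:12 AM–5:36 PM = 9 h 24 min
Fri: 8:45 AM–5:43 PM = 8 h 58 min
Total worked: 42 h 32 min = 42.53 h.
Threshold 44 h → overtime 0 h 0 min, regular 42 h 32 min.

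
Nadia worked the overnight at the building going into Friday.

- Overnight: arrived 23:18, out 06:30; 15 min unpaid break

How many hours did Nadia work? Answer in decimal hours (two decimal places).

Overnight: 23:18 → midnight = 0 h 42 min; midnight → 06:30 = 6 h 30 min; span 7 h 12 min; less 15 min break → 6 h 57 min

6.95 hours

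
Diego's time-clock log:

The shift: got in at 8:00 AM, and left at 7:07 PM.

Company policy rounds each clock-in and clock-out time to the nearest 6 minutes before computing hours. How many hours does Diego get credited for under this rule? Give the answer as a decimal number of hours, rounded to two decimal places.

The shift: in 8:00 AM→8:00 AM, out 7:07 PM→7:06 PM; 11 h 6 min

11.10 hours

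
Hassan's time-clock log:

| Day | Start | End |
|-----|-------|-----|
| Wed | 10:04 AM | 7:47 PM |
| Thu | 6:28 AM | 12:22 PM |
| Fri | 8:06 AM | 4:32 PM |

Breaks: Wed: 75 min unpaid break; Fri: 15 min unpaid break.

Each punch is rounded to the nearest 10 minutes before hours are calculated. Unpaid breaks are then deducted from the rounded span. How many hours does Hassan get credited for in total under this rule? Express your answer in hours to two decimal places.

22.50 hours

Wed: in 10:04 AM→10:00 AM, out 7:47 PM→7:50 PM; 9 h 50 min − 75 min = 8 h 35 min
Thu: in 6:28 AM→6:30 AM, out 12:22 PM→12:20 PM; 5 h 50 min
Fri: in 8:06 AM→8:10 AM, out 4:32 PM→4:30 PM; 8 h 20 min − 15 min = 8 h 5 min
Total credited: 22 h 30 min.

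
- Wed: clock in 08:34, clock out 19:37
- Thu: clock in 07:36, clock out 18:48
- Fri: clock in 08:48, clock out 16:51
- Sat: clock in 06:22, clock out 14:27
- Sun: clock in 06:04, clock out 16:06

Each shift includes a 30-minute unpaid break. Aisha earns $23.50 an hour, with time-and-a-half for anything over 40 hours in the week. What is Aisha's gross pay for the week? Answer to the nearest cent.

Wed: 08:34–19:37 = 11 h 3 min; less 30 min break → 10 h 33 min
Thu: 07:36–18:48 = 11 h 12 min; less 30 min break → 10 h 42 min
Fri: 08:48–16:51 = 8 h 3 min; less 30 min break → 7 h 33 min
Sat: 06:22–14:27 = 8 h 5 min; less 30 min break → 7 h 35 min
Sun: 06:04–16:06 = 10 h 2 min; less 30 min break → 9 h 32 min
Total worked: 45 h 55 min = 2755 min.
Regular 40 h 0 min = 2400 min at $23.50/h; overtime 5 h 55 min = 355 min at $35.25/h.
Pay = (2400 × $23.50 + 355 × $35.25) ÷ 60 = $1148.56.

$1148.56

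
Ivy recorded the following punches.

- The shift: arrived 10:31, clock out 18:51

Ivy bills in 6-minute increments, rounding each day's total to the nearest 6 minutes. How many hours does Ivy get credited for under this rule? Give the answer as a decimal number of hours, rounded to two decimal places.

8.30 hours

The shift: 10:31–18:51 = 8 h 20 min → rounds to 8 h 18 min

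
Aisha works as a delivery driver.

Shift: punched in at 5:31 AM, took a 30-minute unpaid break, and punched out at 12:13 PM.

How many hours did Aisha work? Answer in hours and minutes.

Shift: 5:31 AM–12:13 PM = 6 h 42 min; less 30 min break → 6 h 12 min

6 h 12 min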